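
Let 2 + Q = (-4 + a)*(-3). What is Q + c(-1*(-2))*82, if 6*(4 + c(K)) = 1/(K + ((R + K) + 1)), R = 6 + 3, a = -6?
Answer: -12559/42 ≈ -299.02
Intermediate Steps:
R = 9
c(K) = -4 + 1/(6*(10 + 2*K)) (c(K) = -4 + 1/(6*(K + ((9 + K) + 1))) = -4 + 1/(6*(K + (10 + K))) = -4 + 1/(6*(10 + 2*K)))
Q = 28 (Q = -2 + (-4 - 6)*(-3) = -2 - 10*(-3) = -2 + 30 = 28)
Q + c(-1*(-2))*82 = 28 + ((-239 - (-48)*(-2))/(12*(5 - 1*(-2))))*82 = 28 + ((-239 - 48*2)/(12*(5 + 2)))*82 = 28 + ((1/12)*(-239 - 96)/7)*82 = 28 + ((1/12)*(⅐)*(-335))*82 = 28 - 335/84*82 = 28 - 13735/42 = -12559/42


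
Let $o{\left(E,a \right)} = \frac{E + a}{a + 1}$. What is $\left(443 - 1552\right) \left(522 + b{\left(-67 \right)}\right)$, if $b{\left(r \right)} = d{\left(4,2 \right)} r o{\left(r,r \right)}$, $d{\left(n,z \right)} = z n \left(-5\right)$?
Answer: $- \frac{218235674}{33} \approx -6.6132 \cdot 10^{6}$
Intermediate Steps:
$d{\left(n,z \right)} = - 5 n z$ ($d{\left(n,z \right)} = n z \left(-5\right) = - 5 n z$)
$o{\left(E,a \right)} = \frac{E + a}{1 + a}$
$b{\left(r \right)} = - \frac{80 r^{2}}{1 + r}$ ($b{\left(r \right)} = \left(-5\right) 4 \cdot 2 r \frac{r + r}{1 + r} = - 40 r \frac{2 r}{1 + r} = - \frac{80 r^{2}}{1 + r}$)
$\left(443 - 1552\right) \left(522 + b{\left(-67 \right)}\right) = \left(443 - 1552\right) \left(522 - \frac{80 \left(-67\right)^{2}}{1 - 67}\right) = - 1109 \left(522 - \frac{359120}{-66}\right) = - 1109 \left(522 - 359120 \left(- \frac{1}{66}\right)\right) = - 1109 \left(522 + \frac{179560}{33}\right) = \left(-1109\right) \frac{196786}{33} = - \frac{218235674}{33}$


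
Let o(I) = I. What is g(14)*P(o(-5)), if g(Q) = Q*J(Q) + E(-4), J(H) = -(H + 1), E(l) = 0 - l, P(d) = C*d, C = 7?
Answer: 7210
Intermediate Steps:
P(d) = 7*d
E(l) = -l
J(H) = -1 - H (J(H) = -(1 + H) = -1 - H)
g(Q) = 4 + Q*(-1 - Q) (g(Q) = Q*(-1 - Q) - 1*(-4) = Q*(-1 - Q) + 4 = 4 + Q*(-1 - Q))
g(14)*P(o(-5)) = (4 - 1*14*(1 + 14))*(7*(-5)) = (4 - 1*14*15)*(-35) = (4 - 210)*(-35) = -206*(-35) = 7210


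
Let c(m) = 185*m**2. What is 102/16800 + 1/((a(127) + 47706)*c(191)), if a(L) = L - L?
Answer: 547344033577/90150781954800 ≈ 0.0060714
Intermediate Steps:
a(L) = 0
102/16800 + 1/((a(127) + 47706)*c(191)) = 102/16800 + 1/((0 + 47706)*((185*191**2))) = 102*(1/16800) + 1/(47706*((185*36481))) = 17/2800 + (1/47706)/6748985 = 17/2800 + (1/47706)*(1/6748985) = 17/2800 + 1/321967078410 = 547344033577/90150781954800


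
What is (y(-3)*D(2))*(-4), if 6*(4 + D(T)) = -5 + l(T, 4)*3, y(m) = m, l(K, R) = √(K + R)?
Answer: -58 + 6*√6 ≈ -43.303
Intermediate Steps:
D(T) = -29/6 + √(4 + T)/2 (D(T) = -4 + (-5 + √(T + 4)*3)/6 = -4 + (-5 + √(4 + T)*3)/6 = -4 + (-5 + 3*√(4 + T))/6 = -4 + (-⅚ + √(4 + T)/2) = -29/6 + √(4 + T)/2)
(y(-3)*D(2))*(-4) = -3*(-29/6 + √(4 + 2)/2)*(-4) = -3*(-29/6 + √6/2)*(-4) = (29/2 - 3*√6/2)*(-4) = -58 + 6*√6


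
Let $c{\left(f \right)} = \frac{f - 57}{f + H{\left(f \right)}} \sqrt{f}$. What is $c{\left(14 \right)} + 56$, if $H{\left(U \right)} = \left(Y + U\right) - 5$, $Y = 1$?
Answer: $56 - \frac{43 \sqrt{14}}{24} \approx 49.296$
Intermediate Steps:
$H{\left(U \right)} = -4 + U$ ($H{\left(U \right)} = \left(1 + U\right) - 5 = -4 + U$)
$c{\left(f \right)} = \frac{\sqrt{f} \left(-57 + f\right)}{-4 + 2 f}$ ($c{\left(f \right)} = \frac{f - 57}{f + \left(-4 + f\right)} \sqrt{f} = \frac{-57 + f}{-4 + 2 f} \sqrt{f} = \frac{\sqrt{f} \left(-57 + f\right)}{-4 + 2 f}$)
$c{\left(14 \right)} + 56 = \frac{\sqrt{14} \left(-57 + 14\right)}{2 \left(-2 + 14\right)} + 56 = \frac{1}{2} \sqrt{14} \cdot \frac{1}{12} \left(-43\right) + 56 = - \frac{43 \sqrt{14}}{24} + 56 = 56 - \frac{43 \sqrt{14}}{24}$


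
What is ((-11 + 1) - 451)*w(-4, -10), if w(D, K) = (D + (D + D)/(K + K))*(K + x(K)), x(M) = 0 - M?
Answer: 0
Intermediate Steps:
x(M) = -M
w(D, K) = 0 (w(D, K) = (D + (D + D)/(K + K))*(K - K) = (D + (2*D)/((2*K)))*0 = (D + (2*D)*(1/(2*K)))*0 = (D + D/K)*0 = 0)
((-11 + 1) - 451)*w(-4, -10) = ((-11 + 1) - 451)*0 = (-10 - 451)*0 = -461*0 = 0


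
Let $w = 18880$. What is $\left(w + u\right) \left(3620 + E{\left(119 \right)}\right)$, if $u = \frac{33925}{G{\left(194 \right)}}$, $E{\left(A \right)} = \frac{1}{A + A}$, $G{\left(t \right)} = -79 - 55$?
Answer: $\frac{2150451948195}{31892} \approx 6.7429 \cdot 10^{7}$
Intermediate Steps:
$G{\left(t \right)} = -134$ ($G{\left(t \right)} = -79 - 55 = -134$)
$E{\left(A \right)} = \frac{1}{2 A}$
$u = - \frac{33925}{134}$ ($u = \frac{33925}{-134} = 33925 \left(- \frac{1}{134}\right) = - \frac{33925}{134} \approx -253.17$)
$\left(w + u\right) \left(3620 + E{\left(119 \right)}\right) = \left(18880 - \frac{33925}{134}\right) \left(3620 + \frac{1}{2 \cdot 119}\right) = \frac{2495995 \left(3620 + \frac{1}{2} \cdot \frac{1}{119}\right)}{134} = \frac{2495995 \left(3620 + \frac{1}{238}\right)}{134} = \frac{2495995}{134} \cdot \frac{861561}{238} = \frac{2150451948195}{31892}$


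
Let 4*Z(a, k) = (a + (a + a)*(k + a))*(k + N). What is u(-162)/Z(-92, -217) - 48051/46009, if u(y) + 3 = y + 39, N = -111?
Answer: -111827346957/107077849916 ≈ -1.0444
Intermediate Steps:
Z(a, k) = (-111 + k)*(a + 2*a*(a + k))/4 (Z(a, k) = ((a + (a + a)*(k + a))*(k - 111))/4 = ((a + (2*a)*(a + k))*(-111 + k))/4 = ((a + 2*a*(a + k))*(-111 + k))/4 = ((-111 + k)*(a + 2*a*(a + k)))/4 = (-111 + k)*(a + 2*a*(a + k))/4)
u(y) = 36 + y (u(y) = -3 + (y + 39) = -3 + (39 + y) = 36 + y)
u(-162)/Z(-92, -217) - 48051/46009 = (36 - 162)/(((¼)*(-92)*(-111 - 222*(-92) - 221*(-217) + 2*(-217)² + 2*(-92)*(-217)))) - 48051/46009 = -126*(-1/(23*(-111 + 20424 + 47957 + 2*47089 + 39928))) - 48051*1/46009 = -126*(-1/(23*(-111 + 20424 + 47957 + 94178 + 39928))) - 48051/46009 = -126/((¼)*(-92)*202376) - 48051/46009 = -126/(-4654648) - 48051/46009 = -126*(-1/4654648) - 48051/46009 = 63/2327324 - 48051/46009 = -111827346957/107077849916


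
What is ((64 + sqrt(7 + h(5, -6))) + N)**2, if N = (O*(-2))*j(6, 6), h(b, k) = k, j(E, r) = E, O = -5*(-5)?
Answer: 55225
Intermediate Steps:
O = 25
N = -300 (N = (25*(-2))*6 = -50*6 = -300)
((64 + sqrt(7 + h(5, -6))) + N)**2 = ((64 + sqrt(7 - 6)) - 300)**2 = ((64 + sqrt(1)) - 300)**2 = ((64 + 1) - 300)**2 = (65 - 300)**2 = (-235)**2 = 55225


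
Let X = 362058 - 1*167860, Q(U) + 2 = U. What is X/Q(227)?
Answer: 194198/225 ≈ 863.10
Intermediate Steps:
Q(U) = -2 + U
X = 194198 (X = 362058 - 167860 = 194198)
X/Q(227) = 194198/(-2 + 227) = 194198/225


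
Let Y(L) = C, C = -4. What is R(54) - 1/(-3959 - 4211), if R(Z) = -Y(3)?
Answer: 32681/8170 ≈ 4.0001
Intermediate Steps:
Y(L) = -4
R(Z) = 4 (R(Z) = -1*(-4) = 4)
R(54) - 1/(-3959 - 4211) = 4 - 1/(-3959 - 4211) = 4 - 1/(-8170) = 4 - 1*(-1/8170) = 4 + 1/8170 = 32681/8170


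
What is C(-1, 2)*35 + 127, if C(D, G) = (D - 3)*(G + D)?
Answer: -13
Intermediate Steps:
C(D, G) = (-3 + D)*(D + G)
C(-1, 2)*35 + 127 = ((-1)² - 3*(-1) - 3*2 - 1*2)*35 + 127 = (1 + 3 - 6 - 2)*35 + 127 = -4*35 + 127 = -140 + 127 = -13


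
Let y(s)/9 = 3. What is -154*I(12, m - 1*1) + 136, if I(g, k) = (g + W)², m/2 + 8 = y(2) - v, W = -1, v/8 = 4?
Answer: -18498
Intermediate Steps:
v = 32 (v = 8*4 = 32)
y(s) = 27 (y(s) = 9*3 = 27)
m = -26 (m = -16 + 2*(27 - 1*32) = -16 + 2*(27 - 32) = -16 + 2*(-5) = -16 - 10 = -26)
I(g, k) = (-1 + g)² (I(g, k) = (g - 1)² = (-1 + g)²)
-154*I(12, m - 1*1) + 136 = -154*(-1 + 12)² + 136 = -154*11² + 136 = -154*121 + 136 = -18634 + 136 = -18498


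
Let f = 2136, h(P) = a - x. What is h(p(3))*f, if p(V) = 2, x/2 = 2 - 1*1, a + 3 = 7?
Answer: 4272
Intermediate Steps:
a = 4 (a = -3 + 7 = 4)
x = 2 (x = 2*(2 - 1*1) = 2*(2 - 1) = 2*1 = 2)
h(P) = 2 (h(P) = 4 - 1*2 = 4 - 2 = 2)
h(p(3))*f = 2*2136 = 4272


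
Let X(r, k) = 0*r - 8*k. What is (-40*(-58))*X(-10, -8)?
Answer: 148480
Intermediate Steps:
X(r, k) = -8*k (X(r, k) = 0 - 8*k = -8*k)
(-40*(-58))*X(-10, -8) = (-40*(-58))*(-8*(-8)) = 2320*64 = 148480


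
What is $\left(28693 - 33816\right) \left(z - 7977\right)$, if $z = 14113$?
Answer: $-31434728$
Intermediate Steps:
$\left(28693 - 33816\right) \left(z - 7977\right) = \left(28693 - 33816\right) \left(14113 - 7977\right) = \left(-5123\right) 6136 = -31434728$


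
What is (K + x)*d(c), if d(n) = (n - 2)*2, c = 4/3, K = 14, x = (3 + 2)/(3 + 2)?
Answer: -20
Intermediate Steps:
x = 1 (x = 5/5 = 5*(⅕) = 1)
c = 4/3 (c = 4*(⅓) = 4/3 ≈ 1.3333)
d(n) = -4 + 2*n (d(n) = (-2 + n)*2 = -4 + 2*n)
(K + x)*d(c) = (14 + 1)*(-4 + 2*(4/3)) = 15*(-4 + 8/3) = 15*(-4/3) = -20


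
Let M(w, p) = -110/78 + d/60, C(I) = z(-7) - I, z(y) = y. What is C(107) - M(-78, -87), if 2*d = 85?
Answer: -11783/104 ≈ -113.30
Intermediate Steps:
d = 85/2 (d = (1/2)*85 = 85/2 ≈ 42.500)
C(I) = -7 - I
M(w, p) = -73/104 (M(w, p) = -110/78 + (85/2)/60 = -110*1/78 + (85/2)*(1/60) = -55/39 + 17/24 = -73/104)
C(107) - M(-78, -87) = (-7 - 1*107) - 1*(-73/104) = (-7 - 107) + 73/104 = -114 + 73/104 = -11783/104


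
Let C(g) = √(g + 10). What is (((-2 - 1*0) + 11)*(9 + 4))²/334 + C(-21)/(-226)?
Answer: 13689/334 - I*√11/226 ≈ 40.985 - 0.014675*I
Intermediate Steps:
C(g) = √(10 + g)
(((-2 - 1*0) + 11)*(9 + 4))²/334 + C(-21)/(-226) = (((-2 - 1*0) + 11)*(9 + 4))²/334 + √(10 - 21)/(-226) = (((-2 + 0) + 11)*13)²*(1/334) + √(-11)*(-1/226) = ((-2 + 11)*13)²*(1/334) + (I*√11)*(-1/226) = (9*13)²*(1/334) - I*√11/226 = 117²*(1/334) - I*√11/226 = 13689*(1/334) - I*√11/226 = 13689/334 - I*√11/226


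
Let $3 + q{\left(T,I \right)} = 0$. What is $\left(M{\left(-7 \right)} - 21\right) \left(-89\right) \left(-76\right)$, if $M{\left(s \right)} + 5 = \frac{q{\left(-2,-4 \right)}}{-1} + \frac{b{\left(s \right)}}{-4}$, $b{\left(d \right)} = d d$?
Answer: $-238431$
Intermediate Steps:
$b{\left(d \right)} = d^{2}$
$q{\left(T,I \right)} = -3$ ($q{\left(T,I \right)} = -3 + 0 = -3$)
$M{\left(s \right)} = -2 - \frac{s^{2}}{4}$ ($M{\left(s \right)} = -5 + \left(- \frac{3}{-1} + \frac{s^{2}}{-4}\right) = -5 + \left(\left(-3\right) \left(-1\right) + s^{2} \left(- \frac{1}{4}\right)\right) = -5 - \left(-3 + \frac{s^{2}}{4}\right) = -2 - \frac{s^{2}}{4}$)
$\left(M{\left(-7 \right)} - 21\right) \left(-89\right) \left(-76\right) = \left(\left(-2 - \frac{\left(-7\right)^{2}}{4}\right) - 21\right) \left(-89\right) \left(-76\right) = \left(\left(-2 - \frac{49}{4}\right) - 21\right) \left(-89\right) \left(-76\right) = \left(- \frac{57}{4} - 21\right) \left(-89\right) \left(-76\right) = \left(- \frac{141}{4}\right) \left(-89\right) \left(-76\right) = \frac{12549}{4} \left(-76\right) = -238431$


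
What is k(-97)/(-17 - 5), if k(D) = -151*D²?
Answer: 1420759/22 ≈ 64580.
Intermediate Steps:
k(-97)/(-17 - 5) = (-151*(-97)²)/(-17 - 5) = -151*9409/(-22) = -1420759*(-1/22) = 1420759/22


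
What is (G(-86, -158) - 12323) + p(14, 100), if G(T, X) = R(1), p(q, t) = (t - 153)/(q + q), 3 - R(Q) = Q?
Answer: -345041/28 ≈ -12323.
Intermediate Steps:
R(Q) = 3 - Q
p(q, t) = (-153 + t)/(2*q) (p(q, t) = (-153 + t)/((2*q)) = (-153 + t)*(1/(2*q)) = (-153 + t)/(2*q))
G(T, X) = 2 (G(T, X) = 3 - 1*1 = 3 - 1 = 2)
(G(-86, -158) - 12323) + p(14, 100) = (2 - 12323) + (½)*(-153 + 100)/14 = -12321 + (½)*(1/14)*(-53) = -12321 - 53/28 = -345041/28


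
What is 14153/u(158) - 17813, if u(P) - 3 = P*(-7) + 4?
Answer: -19590640/1099 ≈ -17826.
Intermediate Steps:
u(P) = 7 - 7*P (u(P) = 3 + (P*(-7) + 4) = 3 + (-7*P + 4) = 3 + (4 - 7*P) = 7 - 7*P)
14153/u(158) - 17813 = 14153/(7 - 7*158) - 17813 = 14153/(7 - 1106) - 17813 = 14153/(-1099) - 17813 = 14153*(-1/1099) - 17813 = -14153/1099 - 17813 = -19590640/1099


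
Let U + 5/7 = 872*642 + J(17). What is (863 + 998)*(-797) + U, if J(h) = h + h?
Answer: -6463518/7 ≈ -9.2336e+5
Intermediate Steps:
J(h) = 2*h
U = 3919001/7 (U = -5/7 + (872*642 + 2*17) = -5/7 + (559824 + 34) = -5/7 + 559858 = 3919001/7 ≈ 5.5986e+5)
(863 + 998)*(-797) + U = (863 + 998)*(-797) + 3919001/7 = 1861*(-797) + 3919001/7 = -1483217 + 3919001/7 = -6463518/7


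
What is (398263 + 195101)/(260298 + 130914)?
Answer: 49447/32601 ≈ 1.5167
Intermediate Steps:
(398263 + 195101)/(260298 + 130914) = 593364/391212 = 593364*(1/391212) = 49447/32601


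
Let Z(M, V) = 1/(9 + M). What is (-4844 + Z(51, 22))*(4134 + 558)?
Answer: -113639849/5 ≈ -2.2728e+7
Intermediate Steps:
(-4844 + Z(51, 22))*(4134 + 558) = (-4844 + 1/(9 + 51))*(4134 + 558) = (-4844 + 1/60)*4692 = -290639/60*4692 = -113639849/5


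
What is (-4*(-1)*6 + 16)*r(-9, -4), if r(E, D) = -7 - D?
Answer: -120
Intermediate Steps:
(-4*(-1)*6 + 16)*r(-9, -4) = (-4*(-1)*6 + 16)*(-7 - 1*(-4)) = (-(-4)*6 + 16)*(-7 + 4) = (-1*(-24) + 16)*(-3) = (24 + 16)*(-3) = 40*(-3) = -120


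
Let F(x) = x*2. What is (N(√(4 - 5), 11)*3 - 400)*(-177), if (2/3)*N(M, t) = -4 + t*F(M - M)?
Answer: 73986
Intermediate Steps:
F(x) = 2*x
N(M, t) = -6 (N(M, t) = 3*(-4 + t*(2*(M - M)))/2 = 3*(-4 + t*(2*0))/2 = 3*(-4 + t*0)/2 = 3*(-4 + 0)/2 = (3/2)*(-4) = -6)
(N(√(4 - 5), 11)*3 - 400)*(-177) = (-6*3 - 400)*(-177) = (-18 - 400)*(-177) = -418*(-177) = 73986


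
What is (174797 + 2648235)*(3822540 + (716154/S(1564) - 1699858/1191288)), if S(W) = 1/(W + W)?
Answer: 943313809804263087122/148911 ≈ 6.3348e+15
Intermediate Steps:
S(W) = 1/(2*W)
(174797 + 2648235)*(3822540 + (716154/S(1564) - 1699858/1191288)) = (174797 + 2648235)*(3822540 + (716154/(((1/2)/1564)) - 1699858/1191288)) = 2823032*(3822540 + (716154/(((1/2)*(1/1564))) - 1699858*1/1191288)) = 2823032*(3822540 + (716154/(1/3128) - 849929/595644)) = 2823032*(3822540 + (716154*3128 - 849929/595644)) = 2823032*(3822540 + (2240129712 - 849929/595644)) = 2823032*(3822540 + 1334319821324599/595644) = 2823032*(1336596694340359/595644) = 943313809804263087122/148911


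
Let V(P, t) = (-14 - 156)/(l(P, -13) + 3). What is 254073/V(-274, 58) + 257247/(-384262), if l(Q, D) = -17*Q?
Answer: -113764066564569/16331135 ≈ -6.9661e+6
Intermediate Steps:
V(P, t) = -170/(3 - 17*P) (V(P, t) = (-14 - 156)/(-17*P + 3) = -170/(3 - 17*P))
254073/V(-274, 58) + 257247/(-384262) = 254073/((170/(-3 + 17*(-274)))) + 257247/(-384262) = 254073/((170/(-3 - 4658))) + 257247*(-1/384262) = 254073/((170/(-4661))) - 257247/384262 = 254073/((170*(-1/4661))) - 257247/384262 = 254073/(-170/4661) - 257247/384262 = 254073*(-4661/170) - 257247/384262 = -1184234253/170 - 257247/384262 = -113764066564569/16331135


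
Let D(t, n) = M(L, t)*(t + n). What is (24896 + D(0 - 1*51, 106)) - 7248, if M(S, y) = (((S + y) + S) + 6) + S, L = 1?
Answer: 15338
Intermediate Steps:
M(S, y) = 6 + y + 3*S (M(S, y) = ((y + 2*S) + 6) + S = (6 + y + 2*S) + S = 6 + y + 3*S)
D(t, n) = (9 + t)*(n + t) (D(t, n) = (6 + t + 3*1)*(t + n) = (6 + t + 3)*(n + t) = (9 + t)*(n + t))
(24896 + D(0 - 1*51, 106)) - 7248 = (24896 + (9 + (0 - 1*51))*(106 + (0 - 1*51))) - 7248 = (24896 + (9 + (0 - 51))*(106 + (0 - 51))) - 7248 = (24896 + (9 - 51)*(106 - 51)) - 7248 = (24896 - 42*55) - 7248 = (24896 - 2310) - 7248 = 22586 - 7248 = 15338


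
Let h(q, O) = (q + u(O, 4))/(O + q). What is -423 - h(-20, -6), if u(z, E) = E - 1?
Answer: -11015/26 ≈ -423.65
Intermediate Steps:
u(z, E) = -1 + E
h(q, O) = (3 + q)/(O + q) (h(q, O) = (q + (-1 + 4))/(O + q) = (q + 3)/(O + q) = (3 + q)/(O + q))
-423 - h(-20, -6) = -423 - (3 - 20)/(-6 - 20) = -423 - (-17)/(-26) = -423 - (-1)*(-17)/26 = -423 - 1*17/26 = -423 - 17/26 = -11015/26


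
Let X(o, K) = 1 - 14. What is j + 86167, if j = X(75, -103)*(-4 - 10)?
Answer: 86349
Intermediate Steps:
X(o, K) = -13
j = 182 (j = -13*(-4 - 10) = -13*(-14) = 182)
j + 86167 = 182 + 86167 = 86349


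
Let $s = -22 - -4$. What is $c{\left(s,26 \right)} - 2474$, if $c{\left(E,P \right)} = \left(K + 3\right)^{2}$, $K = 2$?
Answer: $-2449$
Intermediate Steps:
$s = -18$ ($s = -22 + 4 = -18$)
$c{\left(E,P \right)} = 25$ ($c{\left(E,P \right)} = \left(2 + 3\right)^{2} = 5^{2} = 25$)
$c{\left(s,26 \right)} - 2474 = 25 - 2474 = -2449$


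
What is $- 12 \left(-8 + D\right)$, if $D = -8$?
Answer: $192$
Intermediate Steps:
$- 12 \left(-8 + D\right) = - 12 \left(-8 - 8\right) = \left(-12\right) \left(-16\right) = 192$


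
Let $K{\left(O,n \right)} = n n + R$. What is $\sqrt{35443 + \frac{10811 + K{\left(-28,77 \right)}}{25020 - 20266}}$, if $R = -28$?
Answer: $\frac{\sqrt{200277384359}}{2377} \approx 188.27$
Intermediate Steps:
$K{\left(O,n \right)} = -28 + n^{2}$ ($K{\left(O,n \right)} = n n - 28 = n^{2} - 28 = -28 + n^{2}$)
$\sqrt{35443 + \frac{10811 + K{\left(-28,77 \right)}}{25020 - 20266}} = \sqrt{35443 + \frac{10811 - \left(28 - 77^{2}\right)}{25020 - 20266}} = \sqrt{35443 + \frac{10811 + \left(-28 + 5929\right)}{4754}} = \sqrt{35443 + \left(10811 + 5901\right) \frac{1}{4754}} = \sqrt{35443 + 16712 \cdot \frac{1}{4754}} = \sqrt{35443 + \frac{8356}{2377}} = \sqrt{\frac{84256367}{2377}} = \frac{\sqrt{200277384359}}{2377}$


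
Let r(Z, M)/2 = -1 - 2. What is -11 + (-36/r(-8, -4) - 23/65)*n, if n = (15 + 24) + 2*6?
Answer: 18002/65 ≈ 276.95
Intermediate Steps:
r(Z, M) = -6 (r(Z, M) = 2*(-1 - 2) = 2*(-3) = -6)
n = 51 (n = 39 + 12 = 51)
-11 + (-36/r(-8, -4) - 23/65)*n = -11 + (-36/(-6) - 23/65)*51 = -11 + (-36*(-⅙) - 23*1/65)*51 = -11 + (6 - 23/65)*51 = -11 + (367/65)*51 = -11 + 18717/65 = 18002/65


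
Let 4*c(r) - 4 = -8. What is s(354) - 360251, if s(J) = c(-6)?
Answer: -360252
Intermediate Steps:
c(r) = -1 (c(r) = 1 + (1/4)*(-8) = 1 - 2 = -1)
s(J) = -1
s(354) - 360251 = -1 - 360251 = -360252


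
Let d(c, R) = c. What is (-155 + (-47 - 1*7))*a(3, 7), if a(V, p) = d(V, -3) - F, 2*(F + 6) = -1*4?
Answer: -2299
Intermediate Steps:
F = -8 (F = -6 + (-1*4)/2 = -6 + (½)*(-4) = -6 - 2 = -8)
a(V, p) = 8 + V (a(V, p) = V - 1*(-8) = V + 8 = 8 + V)
(-155 + (-47 - 1*7))*a(3, 7) = (-155 + (-47 - 1*7))*(8 + 3) = (-155 + (-47 - 7))*11 = (-155 - 54)*11 = -209*11 = -2299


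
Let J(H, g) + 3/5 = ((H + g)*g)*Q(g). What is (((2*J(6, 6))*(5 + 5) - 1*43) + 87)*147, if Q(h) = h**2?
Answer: 7625184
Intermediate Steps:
J(H, g) = -3/5 + g**3*(H + g) (J(H, g) = -3/5 + ((H + g)*g)*g**2 = -3/5 + (g*(H + g))*g**2 = -3/5 + g**3*(H + g))
(((2*J(6, 6))*(5 + 5) - 1*43) + 87)*147 = (((2*(-3/5 + 6**4 + 6*6**3))*(5 + 5) - 1*43) + 87)*147 = (((2*(-3/5 + 1296 + 6*216))*10 - 43) + 87)*147 = (((2*(-3/5 + 1296 + 1296))*10 - 43) + 87)*147 = (((2*(12957/5))*10 - 43) + 87)*147 = (((25914/5)*10 - 43) + 87)*147 = ((51828 - 43) + 87)*147 = (51785 + 87)*147 = 51872*147 = 7625184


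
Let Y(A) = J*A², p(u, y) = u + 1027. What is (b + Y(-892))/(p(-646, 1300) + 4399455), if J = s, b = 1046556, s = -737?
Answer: -146339453/1099959 ≈ -133.04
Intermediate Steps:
p(u, y) = 1027 + u
J = -737
Y(A) = -737*A²
(b + Y(-892))/(p(-646, 1300) + 4399455) = (1046556 - 737*(-892)²)/((1027 - 646) + 4399455) = (1046556 - 737*795664)/(381 + 4399455) = (1046556 - 586404368)/4399836 = -585357812*1/4399836 = -146339453/1099959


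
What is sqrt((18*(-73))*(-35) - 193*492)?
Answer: I*sqrt(48966) ≈ 221.28*I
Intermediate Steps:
sqrt((18*(-73))*(-35) - 193*492) = sqrt(-1314*(-35) - 94956) = sqrt(45990 - 94956) = sqrt(-48966) = I*sqrt(48966)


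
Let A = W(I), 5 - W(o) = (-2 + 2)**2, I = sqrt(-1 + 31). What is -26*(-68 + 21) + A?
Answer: 1227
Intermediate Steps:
I = sqrt(30) ≈ 5.4772
W(o) = 5 (W(o) = 5 - (-2 + 2)**2 = 5 - 1*0**2 = 5 - 1*0 = 5 + 0 = 5)
A = 5
-26*(-68 + 21) + A = -26*(-68 + 21) + 5 = -26*(-47) + 5 = 1222 + 5 = 1227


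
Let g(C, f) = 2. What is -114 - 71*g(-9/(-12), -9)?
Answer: -256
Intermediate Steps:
-114 - 71*g(-9/(-12), -9) = -114 - 71*2 = -114 - 142 = -256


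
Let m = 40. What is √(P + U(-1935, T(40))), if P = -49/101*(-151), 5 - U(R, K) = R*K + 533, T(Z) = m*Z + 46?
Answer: √32485648181/101 ≈ 1784.5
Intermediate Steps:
T(Z) = 46 + 40*Z (T(Z) = 40*Z + 46 = 46 + 40*Z)
U(R, K) = -528 - K*R (U(R, K) = 5 - (R*K + 533) = 5 - (K*R + 533) = 5 - (533 + K*R) = 5 + (-533 - K*R) = -528 - K*R)
P = 7399/101 (P = -49*1/101*(-151) = -49/101*(-151) = 7399/101 ≈ 73.257)
√(P + U(-1935, T(40))) = √(7399/101 + (-528 - 1*(46 + 40*40)*(-1935))) = √(7399/101 + (-528 - 1*(46 + 1600)*(-1935))) = √(7399/101 + (-528 - 1*1646*(-1935))) = √(7399/101 + (-528 + 3185010)) = √(7399/101 + 3184482) = √(321640081/101) = √32485648181/101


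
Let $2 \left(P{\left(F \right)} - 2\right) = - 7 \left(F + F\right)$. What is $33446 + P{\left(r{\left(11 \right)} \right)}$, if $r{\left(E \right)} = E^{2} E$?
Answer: $24131$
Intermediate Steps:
$r{\left(E \right)} = E^{3}$
$P{\left(F \right)} = 2 - 7 F$ ($P{\left(F \right)} = 2 + \frac{\left(-7\right) \left(F + F\right)}{2} = 2 + \frac{\left(-7\right) 2 F}{2} = 2 + \frac{\left(-14\right) F}{2} = 2 - 7 F$)
$33446 + P{\left(r{\left(11 \right)} \right)} = 33446 + \left(2 - 7 \cdot 11^{3}\right) = 33446 + \left(2 - 9317\right) = 33446 - 9315 = 24131$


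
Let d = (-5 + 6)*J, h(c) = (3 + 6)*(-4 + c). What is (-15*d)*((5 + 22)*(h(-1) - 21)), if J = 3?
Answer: 80190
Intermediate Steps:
h(c) = -36 + 9*c (h(c) = 9*(-4 + c) = -36 + 9*c)
d = 3 (d = (-5 + 6)*3 = 1*3 = 3)
(-15*d)*((5 + 22)*(h(-1) - 21)) = (-15*3)*((5 + 22)*((-36 + 9*(-1)) - 21)) = -1215*((-36 - 9) - 21) = -1215*(-45 - 21) = -1215*(-66) = -45*(-1782) = 80190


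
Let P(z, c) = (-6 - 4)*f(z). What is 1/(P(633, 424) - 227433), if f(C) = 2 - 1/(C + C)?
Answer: -633/143977744 ≈ -4.3965e-6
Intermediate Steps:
f(C) = 2 - 1/(2*C)
P(z, c) = -20 + 5/z (P(z, c) = (-6 - 4)*(2 - 1/(2*z)) = -10*(2 - 1/(2*z)) = -20 + 5/z)
1/(P(633, 424) - 227433) = 1/((-20 + 5/633) - 227433) = 1/(-12655/633 - 227433) = 1/(-143977744/633) = -633/143977744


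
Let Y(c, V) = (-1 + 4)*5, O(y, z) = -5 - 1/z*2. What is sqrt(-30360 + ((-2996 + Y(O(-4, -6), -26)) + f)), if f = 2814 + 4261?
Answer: I*sqrt(26266) ≈ 162.07*I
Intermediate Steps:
O(y, z) = -5 - 2/z
f = 7075
Y(c, V) = 15 (Y(c, V) = 3*5 = 15)
sqrt(-30360 + ((-2996 + Y(O(-4, -6), -26)) + f)) = sqrt(-30360 + ((-2996 + 15) + 7075)) = sqrt(-30360 + (-2981 + 7075)) = sqrt(-30360 + 4094) = sqrt(-26266) = I*sqrt(26266)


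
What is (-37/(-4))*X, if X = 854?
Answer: 15799/2 ≈ 7899.5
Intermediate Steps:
(-37/(-4))*X = -37/(-4)*854 = -37*(-¼)*854 = (37/4)*854 = 15799/2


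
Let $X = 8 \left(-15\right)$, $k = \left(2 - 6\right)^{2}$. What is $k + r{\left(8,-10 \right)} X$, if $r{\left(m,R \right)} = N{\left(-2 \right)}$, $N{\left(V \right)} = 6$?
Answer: $-704$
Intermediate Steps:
$k = 16$ ($k = \left(-4\right)^{2} = 16$)
$X = -120$
$r{\left(m,R \right)} = 6$
$k + r{\left(8,-10 \right)} X = 16 + 6 \left(-120\right) = 16 - 720 = -704$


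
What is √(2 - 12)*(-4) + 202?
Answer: 202 - 4*I*√10 ≈ 202.0 - 12.649*I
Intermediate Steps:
√(2 - 12)*(-4) + 202 = √(-10)*(-4) + 202 = (I*√10)*(-4) + 202 = -4*I*√10 + 202 = 202 - 4*I*√10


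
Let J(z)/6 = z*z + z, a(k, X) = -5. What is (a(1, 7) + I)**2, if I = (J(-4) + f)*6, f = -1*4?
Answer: 162409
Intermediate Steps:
f = -4
J(z) = 6*z + 6*z**2 (J(z) = 6*(z*z + z) = 6*(z**2 + z) = 6*(z + z**2) = 6*z + 6*z**2)
I = 408 (I = (6*(-4)*(1 - 4) - 4)*6 = (6*(-4)*(-3) - 4)*6 = (72 - 4)*6 = 68*6 = 408)
(a(1, 7) + I)**2 = (-5 + 408)**2 = 403**2 = 162409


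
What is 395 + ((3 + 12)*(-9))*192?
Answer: -25525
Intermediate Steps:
395 + ((3 + 12)*(-9))*192 = 395 + (15*(-9))*192 = 395 - 135*192 = 395 - 25920 = -25525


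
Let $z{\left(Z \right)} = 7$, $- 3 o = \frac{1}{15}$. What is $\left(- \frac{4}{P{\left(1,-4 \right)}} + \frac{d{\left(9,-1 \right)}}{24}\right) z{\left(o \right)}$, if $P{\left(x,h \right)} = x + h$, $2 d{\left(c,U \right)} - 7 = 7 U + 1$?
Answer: $\frac{455}{48} \approx 9.4792$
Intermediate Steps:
$o = - \frac{1}{45}$ ($o = - \frac{1}{3 \cdot 15} = \left(- \frac{1}{3}\right) \frac{1}{15} = - \frac{1}{45} \approx -0.022222$)
$d{\left(c,U \right)} = 4 + \frac{7 U}{2}$ ($d{\left(c,U \right)} = \frac{7}{2} + \frac{7 U + 1}{2} = \frac{7}{2} + \frac{1 + 7 U}{2} = \frac{7}{2} + \left(\frac{1}{2} + \frac{7 U}{2}\right) = 4 + \frac{7 U}{2}$)
$P{\left(x,h \right)} = h + x$
$\left(- \frac{4}{P{\left(1,-4 \right)}} + \frac{d{\left(9,-1 \right)}}{24}\right) z{\left(o \right)} = \left(- \frac{4}{-4 + 1} + \frac{4 + \frac{7}{2} \left(-1\right)}{24}\right) 7 = \left(- \frac{4}{-3} + \left(4 - \frac{7}{2}\right) \frac{1}{24}\right) 7 = \left(\left(-4\right) \left(- \frac{1}{3}\right) + \frac{1}{2} \cdot \frac{1}{24}\right) 7 = \left(\frac{4}{3} + \frac{1}{48}\right) 7 = \frac{65}{48} \cdot 7 = \frac{455}{48}$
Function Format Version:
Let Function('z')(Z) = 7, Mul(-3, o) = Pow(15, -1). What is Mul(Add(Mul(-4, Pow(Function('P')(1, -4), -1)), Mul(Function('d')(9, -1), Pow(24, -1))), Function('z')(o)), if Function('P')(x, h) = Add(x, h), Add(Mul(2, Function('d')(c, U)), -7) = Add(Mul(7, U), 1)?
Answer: Rational(455, 48) ≈ 9.4792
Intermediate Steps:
o = Rational(-1, 45) (o = Mul(Rational(-1, 3), Pow(15, -1)) = Mul(Rational(-1, 3), Rational(1, 15)) = Rational(-1, 45) ≈ -0.022222)
Function('d')(c, U) = Add(4, Mul(Rational(7, 2), U)) (Function('d')(c, U) = Add(Rational(7, 2), Mul(Rational(1, 2), Add(Mul(7, U), 1))) = Add(Rational(7, 2), Mul(Rational(1, 2), Add(1, Mul(7, U)))) = Add(Rational(7, 2), Add(Rational(1, 2), Mul(Rational(7, 2), U))) = Add(4, Mul(Rational(7, 2), U)))
Function('P')(x, h) = Add(h, x)
Mul(Add(Mul(-4, Pow(Function('P')(1, -4), -1)), Mul(Function('d')(9, -1), Pow(24, -1))), Function('z')(o)) = Mul(Add(Mul(-4, Pow(Add(-4, 1), -1)), Mul(Add(4, Mul(Rational(7, 2), -1)), Pow(24, -1))), 7) = Mul(Add(Mul(-4, Pow(-3, -1)), Mul(Add(4, Rational(-7, 2)), Rational(1, 24))), 7) = Mul(Add(Mul(-4, Rational(-1, 3)), Mul(Rational(1, 2), Rational(1, 24))), 7) = Mul(Add(Rational(4, 3), Rational(1, 48)), 7) = Mul(Rational(65, 48), 7) = Rational(455, 48)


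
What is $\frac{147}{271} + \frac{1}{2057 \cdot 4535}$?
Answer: $\frac{1371289036}{2528022145} \approx 0.54244$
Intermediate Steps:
$\frac{147}{271} + \frac{1}{2057 \cdot 4535} = 147 \cdot \frac{1}{271} + \frac{1}{2057} \cdot \frac{1}{4535} = \frac{147}{271} + \frac{1}{9328495} = \frac{1371289036}{2528022145}$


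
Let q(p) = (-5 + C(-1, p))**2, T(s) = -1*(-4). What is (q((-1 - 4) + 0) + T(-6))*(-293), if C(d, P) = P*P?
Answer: -118372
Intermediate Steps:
C(d, P) = P**2
T(s) = 4
q(p) = (-5 + p**2)**2
(q((-1 - 4) + 0) + T(-6))*(-293) = ((-5 + ((-1 - 4) + 0)**2)**2 + 4)*(-293) = ((-5 + (-5 + 0)**2)**2 + 4)*(-293) = ((-5 + (-5)**2)**2 + 4)*(-293) = ((-5 + 25)**2 + 4)*(-293) = (20**2 + 4)*(-293) = (400 + 4)*(-293) = 404*(-293) = -118372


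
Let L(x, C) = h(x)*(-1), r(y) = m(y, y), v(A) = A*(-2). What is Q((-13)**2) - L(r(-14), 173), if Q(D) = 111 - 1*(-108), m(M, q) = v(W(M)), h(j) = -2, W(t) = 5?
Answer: 217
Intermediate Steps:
v(A) = -2*A
m(M, q) = -10 (m(M, q) = -2*5 = -10)
r(y) = -10
L(x, C) = 2 (L(x, C) = -2*(-1) = 2)
Q(D) = 219 (Q(D) = 111 + 108 = 219)
Q((-13)**2) - L(r(-14), 173) = 219 - 1*2 = 219 - 2 = 217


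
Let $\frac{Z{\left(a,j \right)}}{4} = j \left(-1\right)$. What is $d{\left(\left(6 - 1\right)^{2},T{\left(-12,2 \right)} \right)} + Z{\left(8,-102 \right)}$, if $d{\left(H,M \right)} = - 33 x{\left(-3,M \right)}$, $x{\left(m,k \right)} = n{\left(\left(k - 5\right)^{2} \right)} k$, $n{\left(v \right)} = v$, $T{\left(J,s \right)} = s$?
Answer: $-186$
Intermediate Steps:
$Z{\left(a,j \right)} = - 4 j$ ($Z{\left(a,j \right)} = 4 j \left(-1\right) = 4 \left(- j\right) = - 4 j$)
$x{\left(m,k \right)} = k \left(-5 + k\right)^{2}$ ($x{\left(m,k \right)} = \left(k - 5\right)^{2} k = \left(-5 + k\right)^{2} k = k \left(-5 + k\right)^{2}$)
$d{\left(H,M \right)} = - 33 M \left(-5 + M\right)^{2}$
$d{\left(\left(6 - 1\right)^{2},T{\left(-12,2 \right)} \right)} + Z{\left(8,-102 \right)} = \left(-33\right) 2 \left(-5 + 2\right)^{2} - -408 = \left(-33\right) 2 \left(-3\right)^{2} + 408 = \left(-33\right) 2 \cdot 9 + 408 = -594 + 408 = -186$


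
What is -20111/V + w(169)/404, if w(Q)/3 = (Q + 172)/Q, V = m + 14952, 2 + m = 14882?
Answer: -335645125/509202408 ≈ -0.65916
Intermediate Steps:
m = 14880 (m = -2 + 14882 = 14880)
V = 29832 (V = 14880 + 14952 = 29832)
w(Q) = 3*(172 + Q)/Q (w(Q) = 3*((Q + 172)/Q) = 3*((172 + Q)/Q) = 3*(172 + Q)/Q)
-20111/V + w(169)/404 = -20111/29832 + (3 + 516/169)/404 = -20111*1/29832 + (3 + 516*(1/169))*(1/404) = -20111/29832 + (3 + 516/169)*(1/404) = -20111/29832 + (1023/169)*(1/404) = -20111/29832 + 1023/68276 = -335645125/509202408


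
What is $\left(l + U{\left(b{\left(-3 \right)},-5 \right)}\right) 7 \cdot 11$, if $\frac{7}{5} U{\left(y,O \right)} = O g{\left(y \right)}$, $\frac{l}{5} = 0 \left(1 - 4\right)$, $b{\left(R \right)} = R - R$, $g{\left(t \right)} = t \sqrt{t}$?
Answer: $0$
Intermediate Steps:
$g{\left(t \right)} = t^{\frac{3}{2}}$
$b{\left(R \right)} = 0$
$l = 0$ ($l = 5 \cdot 0 \left(1 - 4\right) = 5 \cdot 0 \left(-3\right) = 5 \cdot 0 = 0$)
$U{\left(y,O \right)} = \frac{5 O y^{\frac{3}{2}}}{7}$
$\left(l + U{\left(b{\left(-3 \right)},-5 \right)}\right) 7 \cdot 11 = \left(0 + \frac{5}{7} \left(-5\right) 0^{\frac{3}{2}}\right) 7 \cdot 11 = \left(0 + \frac{5}{7} \left(-5\right) 0\right) 7 \cdot 11 = \left(0 + 0\right) 7 \cdot 11 = 0 \cdot 7 \cdot 11 = 0 \cdot 11 = 0$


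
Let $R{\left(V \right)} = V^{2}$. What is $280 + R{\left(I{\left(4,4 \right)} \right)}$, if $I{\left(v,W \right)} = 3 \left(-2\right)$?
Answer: $316$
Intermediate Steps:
$I{\left(v,W \right)} = -6$
$280 + R{\left(I{\left(4,4 \right)} \right)} = 280 + \left(-6\right)^{2} = 280 + 36 = 316$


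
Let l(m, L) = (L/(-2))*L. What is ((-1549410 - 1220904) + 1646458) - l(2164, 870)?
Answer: -745406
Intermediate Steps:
l(m, L) = -L²/2 (l(m, L) = (L*(-½))*L = (-L/2)*L = -L²/2)
((-1549410 - 1220904) + 1646458) - l(2164, 870) = ((-1549410 - 1220904) + 1646458) - (-1)*870²/2 = (-2770314 + 1646458) - (-1)*756900/2 = -1123856 - 1*(-378450) = -1123856 + 378450 = -745406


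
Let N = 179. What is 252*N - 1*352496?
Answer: -307388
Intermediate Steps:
252*N - 1*352496 = 252*179 - 1*352496 = 45108 - 352496 = -307388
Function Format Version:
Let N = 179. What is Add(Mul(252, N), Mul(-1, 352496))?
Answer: -307388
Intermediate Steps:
Add(Mul(252, N), Mul(-1, 352496)) = Add(Mul(252, 179), Mul(-1, 352496)) = Add(45108, -352496) = -307388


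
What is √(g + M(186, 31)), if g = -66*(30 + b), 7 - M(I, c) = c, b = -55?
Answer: √1626 ≈ 40.324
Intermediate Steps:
M(I, c) = 7 - c
g = 1650 (g = -66*(30 - 55) = -66*(-25) = 1650)
√(g + M(186, 31)) = √(1650 + (7 - 1*31)) = √(1650 + (7 - 31)) = √(1650 - 24) = √1626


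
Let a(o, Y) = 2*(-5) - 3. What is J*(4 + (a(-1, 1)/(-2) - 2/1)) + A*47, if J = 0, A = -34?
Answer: -1598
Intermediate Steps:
a(o, Y) = -13 (a(o, Y) = -10 - 3 = -13)
J*(4 + (a(-1, 1)/(-2) - 2/1)) + A*47 = 0*(4 + (-13/(-2) - 2/1)) - 34*47 = 0*(4 + (-13*(-1/2) - 2*1)) - 1598 = 0*(4 + (13/2 - 2)) - 1598 = 0*(4 + 9/2) - 1598 = 0*(17/2) - 1598 = 0 - 1598 = -1598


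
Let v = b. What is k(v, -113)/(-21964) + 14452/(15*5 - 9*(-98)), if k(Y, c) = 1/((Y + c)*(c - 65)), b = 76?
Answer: 2090552671651/138434743128 ≈ 15.101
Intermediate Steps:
v = 76
k(Y, c) = 1/((-65 + c)*(Y + c)) (k(Y, c) = 1/((Y + c)*(-65 + c)) = 1/((-65 + c)*(Y + c)))
k(v, -113)/(-21964) + 14452/(15*5 - 9*(-98)) = 1/(((-113)² - 65*76 - 65*(-113) + 76*(-113))*(-21964)) + 14452/(15*5 - 9*(-98)) = -1/21964/(12769 - 4940 + 7345 - 8588) + 14452/(75 + 882) = -1/21964/6586 + 14452/957 = (1/6586)*(-1/21964) + 14452*(1/957) = -1/144654904 + 14452/957 = 2090552671651/138434743128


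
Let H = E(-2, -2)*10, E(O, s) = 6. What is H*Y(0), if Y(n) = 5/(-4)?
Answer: -75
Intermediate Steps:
Y(n) = -5/4 (Y(n) = 5*(-1/4) = -5/4)
H = 60 (H = 6*10 = 60)
H*Y(0) = 60*(-5/4) = -75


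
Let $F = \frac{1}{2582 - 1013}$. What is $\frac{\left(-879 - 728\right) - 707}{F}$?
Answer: $-3630666$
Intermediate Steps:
$F = \frac{1}{1569} \approx 0.00063735$
$\frac{\left(-879 - 728\right) - 707}{F} = \left(\left(-879 - 728\right) - 707\right) \frac{1}{\frac{1}{1569}} = \left(-1607 - 707\right) 1569 = \left(-2314\right) 1569 = -3630666$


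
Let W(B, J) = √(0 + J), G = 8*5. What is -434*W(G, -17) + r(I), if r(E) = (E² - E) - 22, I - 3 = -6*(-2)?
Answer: 188 - 434*I*√17 ≈ 188.0 - 1789.4*I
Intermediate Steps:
G = 40
W(B, J) = √J
I = 15 (I = 3 - 6*(-2) = 3 + 12 = 15)
r(E) = -22 + E² - E
-434*W(G, -17) + r(I) = -434*I*√17 + (-22 + 15² - 1*15) = -434*I*√17 + (-22 + 225 - 15) = -434*I*√17 + 188 = 188 - 434*I*√17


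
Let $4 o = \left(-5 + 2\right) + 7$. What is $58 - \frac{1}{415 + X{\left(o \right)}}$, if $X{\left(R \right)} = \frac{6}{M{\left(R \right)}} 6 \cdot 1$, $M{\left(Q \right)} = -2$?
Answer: $\frac{23025}{397} \approx 57.997$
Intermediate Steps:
$o = 1$ ($o = \frac{\left(-5 + 2\right) + 7}{4} = \frac{-3 + 7}{4} = \frac{1}{4} \cdot 4 = 1$)
$X{\left(R \right)} = -18$ ($X{\left(R \right)} = \frac{6}{-2} \cdot 6 \cdot 1 = 6 \left(- \frac{1}{2}\right) 6 \cdot 1 = \left(-3\right) 6 \cdot 1 = \left(-18\right) 1 = -18$)
$58 - \frac{1}{415 + X{\left(o \right)}} = 58 - \frac{1}{415 - 18} = 58 - \frac{1}{397} = \frac{23025}{397}$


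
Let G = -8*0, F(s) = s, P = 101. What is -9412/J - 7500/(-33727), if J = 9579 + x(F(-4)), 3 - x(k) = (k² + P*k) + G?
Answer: -121331762/168129095 ≈ -0.72166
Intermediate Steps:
G = 0
x(k) = 3 - k² - 101*k (x(k) = 3 - ((k² + 101*k) + 0) = 3 - (k² + 101*k) = 3 + (-k² - 101*k) = 3 - k² - 101*k)
J = 9970 (J = 9579 + (3 - 1*(-4)² - 101*(-4)) = 9579 + (3 - 1*16 + 404) = 9579 + (3 - 16 + 404) = 9579 + 391 = 9970)
-9412/J - 7500/(-33727) = -9412/9970 - 7500/(-33727) = -9412*1/9970 - 7500*(-1/33727) = -4706/4985 + 7500/33727 = -121331762/168129095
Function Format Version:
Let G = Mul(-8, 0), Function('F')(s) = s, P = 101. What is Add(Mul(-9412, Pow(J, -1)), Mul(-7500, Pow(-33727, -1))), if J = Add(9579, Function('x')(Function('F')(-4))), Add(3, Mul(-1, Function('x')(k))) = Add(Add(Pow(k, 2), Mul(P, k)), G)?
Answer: Rational(-121331762, 168129095) ≈ -0.72166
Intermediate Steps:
G = 0
Function('x')(k) = Add(3, Mul(-1, Pow(k, 2)), Mul(-101, k)) (Function('x')(k) = Add(3, Mul(-1, Add(Add(Pow(k, 2), Mul(101, k)), 0))) = Add(3, Mul(-1, Add(Pow(k, 2), Mul(101, k)))) = Add(3, Add(Mul(-1, Pow(k, 2)), Mul(-101, k))) = Add(3, Mul(-1, Pow(k, 2)), Mul(-101, k)))
J = 9970 (J = Add(9579, Add(3, Mul(-1, Pow(-4, 2)), Mul(-101, -4))) = Add(9579, Add(3, Mul(-1, 16), 404)) = Add(9579, Add(3, -16, 404)) = Add(9579, 391) = 9970)
Add(Mul(-9412, Pow(J, -1)), Mul(-7500, Pow(-33727, -1))) = Add(Mul(-9412, Pow(9970, -1)), Mul(-7500, Pow(-33727, -1))) = Add(Mul(-9412, Rational(1, 9970)), Mul(-7500, Rational(-1, 33727))) = Add(Rational(-4706, 4985), Rational(7500, 33727)) = Rational(-121331762, 168129095)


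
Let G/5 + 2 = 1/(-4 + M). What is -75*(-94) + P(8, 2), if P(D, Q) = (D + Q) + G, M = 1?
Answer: 21145/3 ≈ 7048.3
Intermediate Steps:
G = -35/3 (G = -10 + 5/(-4 + 1) = -10 + 5/(-3) = -10 + 5*(-1/3) = -10 - 5/3 = -35/3 ≈ -11.667)
P(D, Q) = -35/3 + D + Q (P(D, Q) = (D + Q) - 35/3 = -35/3 + D + Q)
-75*(-94) + P(8, 2) = -75*(-94) + (-35/3 + 8 + 2) = 7050 - 5/3 = 21145/3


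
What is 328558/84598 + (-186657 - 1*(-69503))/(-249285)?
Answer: 45907787561/10544506215 ≈ 4.3537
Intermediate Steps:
328558/84598 + (-186657 - 1*(-69503))/(-249285) = 328558*(1/84598) + (-186657 + 69503)*(-1/249285) = 164279/42299 - 117154*(-1/249285) = 164279/42299 + 117154/249285 = 45907787561/10544506215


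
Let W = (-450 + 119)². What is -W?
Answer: -109561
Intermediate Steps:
W = 109561 (W = (-331)² = 109561)
-W = -1*109561 = -109561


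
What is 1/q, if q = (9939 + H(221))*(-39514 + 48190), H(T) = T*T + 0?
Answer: 1/509975280 ≈ 1.9609e-9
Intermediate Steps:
H(T) = T**2 (H(T) = T**2 + 0 = T**2)
q = 509975280 (q = (9939 + 221**2)*(-39514 + 48190) = (9939 + 48841)*8676 = 58780*8676 = 509975280)
1/q = 1/509975280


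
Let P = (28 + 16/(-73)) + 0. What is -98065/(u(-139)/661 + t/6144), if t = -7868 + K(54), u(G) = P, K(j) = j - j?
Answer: 7268245163520/91798643 ≈ 79176.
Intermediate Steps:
K(j) = 0
P = 2028/73 (P = (28 + 16*(-1/73)) + 0 = (28 - 16/73) + 0 = 2028/73 + 0 = 2028/73 ≈ 27.781)
u(G) = 2028/73
t = -7868 (t = -7868 + 0 = -7868)
-98065/(u(-139)/661 + t/6144) = -98065/((2028/73)/661 - 7868/6144) = -98065/((2028/73)*(1/661) - 7868*1/6144) = -98065/(2028/48253 - 1967/1536) = -98065/(-91798643/74116608) = -98065*(-74116608/91798643) = 7268245163520/91798643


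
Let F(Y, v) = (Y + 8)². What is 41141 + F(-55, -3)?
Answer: 43350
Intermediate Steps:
F(Y, v) = (8 + Y)²
41141 + F(-55, -3) = 41141 + (8 - 55)² = 41141 + (-47)² = 41141 + 2209 = 43350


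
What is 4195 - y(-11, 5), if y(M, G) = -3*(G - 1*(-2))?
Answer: 4216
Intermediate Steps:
y(M, G) = -6 - 3*G (y(M, G) = -3*(G + 2) = -3*(2 + G) = -6 - 3*G)
4195 - y(-11, 5) = 4195 - (-6 - 3*5) = 4195 - (-6 - 15) = 4195 - 1*(-21) = 4195 + 21 = 4216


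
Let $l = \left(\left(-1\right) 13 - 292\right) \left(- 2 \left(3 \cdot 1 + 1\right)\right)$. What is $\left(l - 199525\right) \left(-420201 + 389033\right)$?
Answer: $6142745280$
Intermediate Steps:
$l = 2440$ ($l = \left(-13 - 292\right) \left(- 2 \left(3 + 1\right)\right) = - 305 \left(\left(-2\right) 4\right) = \left(-305\right) \left(-8\right) = 2440$)
$\left(l - 199525\right) \left(-420201 + 389033\right) = \left(2440 - 199525\right) \left(-420201 + 389033\right) = \left(-197085\right) \left(-31168\right) = 6142745280$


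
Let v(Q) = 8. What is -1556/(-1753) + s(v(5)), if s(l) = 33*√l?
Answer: 1556/1753 + 66*√2 ≈ 94.226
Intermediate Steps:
-1556/(-1753) + s(v(5)) = -1556/(-1753) + 33*√8 = -1556*(-1/1753) + 33*(2*√2) = 1556/1753 + 66*√2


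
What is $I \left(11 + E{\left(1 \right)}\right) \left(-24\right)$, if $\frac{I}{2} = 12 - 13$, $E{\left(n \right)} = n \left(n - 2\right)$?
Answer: $480$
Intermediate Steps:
$E{\left(n \right)} = n \left(-2 + n\right)$
$I = -2$ ($I = 2 \left(12 - 13\right) = 2 \left(-1\right) = -2$)
$I \left(11 + E{\left(1 \right)}\right) \left(-24\right) = - 2 \left(11 + 1 \left(-2 + 1\right)\right) \left(-24\right) = - 2 \left(11 + 1 \left(-1\right)\right) \left(-24\right) = - 2 \left(11 - 1\right) \left(-24\right) = \left(-2\right) 10 \left(-24\right) = \left(-20\right) \left(-24\right) = 480$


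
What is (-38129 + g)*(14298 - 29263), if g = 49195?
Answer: -165602690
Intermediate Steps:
(-38129 + g)*(14298 - 29263) = (-38129 + 49195)*(14298 - 29263) = 11066*(-14965) = -165602690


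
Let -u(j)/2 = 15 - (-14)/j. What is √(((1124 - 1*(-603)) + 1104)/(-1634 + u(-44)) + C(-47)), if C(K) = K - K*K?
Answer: I*√232635869/321 ≈ 47.515*I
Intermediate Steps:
u(j) = -30 - 28/j (u(j) = -2*(15 - (-14)/j) = -2*(15 + 14/j) = -30 - 28/j)
C(K) = K - K²
√(((1124 - 1*(-603)) + 1104)/(-1634 + u(-44)) + C(-47)) = √(((1124 - 1*(-603)) + 1104)/(-1634 + (-30 - 28/(-44))) - 47*(1 - 1*(-47))) = √(((1124 + 603) + 1104)/(-1634 + (-30 - 28*(-1/44))) - 47*(1 + 47)) = √((1727 + 1104)/(-1634 + (-30 + 7/11)) - 47*48) = √(2831/(-1634 - 323/11) - 2256) = √(2831/(-18297/11) - 2256) = √(2831*(-11/18297) - 2256) = √(-1639/963 - 2256) = √(-2174167/963) = I*√232635869/321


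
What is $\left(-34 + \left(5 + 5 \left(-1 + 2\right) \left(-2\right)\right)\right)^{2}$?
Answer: $1521$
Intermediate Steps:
$\left(-34 + \left(5 + 5 \left(-1 + 2\right) \left(-2\right)\right)\right)^{2} = \left(-34 + \left(5 + 5 \cdot 1 \left(-2\right)\right)\right)^{2} = \left(-34 + \left(5 + 5 \left(-2\right)\right)\right)^{2} = \left(-34 + \left(5 - 10\right)\right)^{2} = \left(-34 - 5\right)^{2} = \left(-39\right)^{2} = 1521$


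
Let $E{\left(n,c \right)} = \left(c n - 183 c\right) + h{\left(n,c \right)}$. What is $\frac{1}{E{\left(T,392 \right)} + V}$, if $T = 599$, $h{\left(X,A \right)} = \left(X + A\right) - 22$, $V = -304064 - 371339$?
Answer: $- \frac{1}{511362} \approx -1.9556 \cdot 10^{-6}$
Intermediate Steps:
$V = -675403$
$h{\left(X,A \right)} = -22 + A + X$ ($h{\left(X,A \right)} = \left(A + X\right) - 22 = -22 + A + X$)
$E{\left(n,c \right)} = -22 + n - 182 c + c n$ ($E{\left(n,c \right)} = \left(c n - 183 c\right) + \left(-22 + c + n\right) = \left(- 183 c + c n\right) + \left(-22 + c + n\right) = -22 + n - 182 c + c n$)
$\frac{1}{E{\left(T,392 \right)} + V} = \frac{1}{\left(-22 + 599 - 71344 + 392 \cdot 599\right) - 675403} = \frac{1}{\left(-22 + 599 - 71344 + 234808\right) - 675403} = \frac{1}{164041 - 675403} = \frac{1}{-511362} = - \frac{1}{511362}$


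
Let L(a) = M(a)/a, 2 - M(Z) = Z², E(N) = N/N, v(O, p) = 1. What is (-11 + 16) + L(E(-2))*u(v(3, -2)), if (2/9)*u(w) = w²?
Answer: 19/2 ≈ 9.5000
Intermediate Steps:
E(N) = 1
M(Z) = 2 - Z²
L(a) = (2 - a²)/a
u(w) = 9*w²/2
(-11 + 16) + L(E(-2))*u(v(3, -2)) = (-11 + 16) + (-1*1 + 2/1)*((9/2)*1²) = 5 + (-1 + 2*1)*((9/2)*1) = 5 + (-1 + 2)*(9/2) = 5 + 1*(9/2) = 5 + 9/2 = 19/2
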